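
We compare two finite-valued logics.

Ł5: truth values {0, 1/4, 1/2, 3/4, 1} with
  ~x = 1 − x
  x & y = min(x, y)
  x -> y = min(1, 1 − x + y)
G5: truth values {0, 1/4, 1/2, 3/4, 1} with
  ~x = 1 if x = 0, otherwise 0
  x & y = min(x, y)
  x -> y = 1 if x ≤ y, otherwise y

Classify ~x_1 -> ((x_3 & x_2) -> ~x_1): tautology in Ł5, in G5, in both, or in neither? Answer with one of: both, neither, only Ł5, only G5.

both

In Ł5: every assignment gives 1 — tautology.
In G5: every assignment gives 1 — tautology.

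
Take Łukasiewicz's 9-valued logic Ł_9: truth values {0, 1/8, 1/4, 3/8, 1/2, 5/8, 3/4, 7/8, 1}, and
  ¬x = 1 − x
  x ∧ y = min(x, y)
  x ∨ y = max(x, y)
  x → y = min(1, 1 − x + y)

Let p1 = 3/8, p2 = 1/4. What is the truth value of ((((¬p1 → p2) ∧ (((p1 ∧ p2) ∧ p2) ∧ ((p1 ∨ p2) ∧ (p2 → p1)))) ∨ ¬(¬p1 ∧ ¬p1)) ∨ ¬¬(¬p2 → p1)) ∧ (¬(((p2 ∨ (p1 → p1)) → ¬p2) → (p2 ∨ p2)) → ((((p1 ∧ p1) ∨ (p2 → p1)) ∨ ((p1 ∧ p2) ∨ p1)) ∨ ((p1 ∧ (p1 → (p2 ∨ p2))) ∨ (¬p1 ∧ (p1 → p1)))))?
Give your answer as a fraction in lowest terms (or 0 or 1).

5/8

¬p1 = ¬3/8 = 5/8
¬p1 → p2 = 5/8 → 1/4 = 5/8
p1 ∧ p2 = 3/8 ∧ 1/4 = 1/4
(p1 ∧ p2) ∧ p2 = 1/4 ∧ 1/4 = 1/4
p1 ∨ p2 = 3/8 ∨ 1/4 = 3/8
p2 → p1 = 1/4 → 3/8 = 1
(p1 ∨ p2) ∧ (p2 → p1) = 3/8 ∧ 1 = 3/8
((p1 ∧ p2) ∧ p2) ∧ ((p1 ∨ p2) ∧ (p2 → p1)) = 1/4 ∧ 3/8 = 1/4
(¬p1 → p2) ∧ (((p1 ∧ p2) ∧ p2) ∧ ((p1 ∨ p2) ∧ (p2 → p1))) = 5/8 ∧ 1/4 = 1/4
¬p1 = ¬3/8 = 5/8
¬p1 = ¬3/8 = 5/8
¬p1 ∧ ¬p1 = 5/8 ∧ 5/8 = 5/8
¬(¬p1 ∧ ¬p1) = ¬5/8 = 3/8
((¬p1 → p2) ∧ (((p1 ∧ p2) ∧ p2) ∧ ((p1 ∨ p2) ∧ (p2 → p1)))) ∨ ¬(¬p1 ∧ ¬p1) = 1/4 ∨ 3/8 = 3/8
¬p2 = ¬1/4 = 3/4
¬p2 → p1 = 3/4 → 3/8 = 5/8
¬(¬p2 → p1) = ¬5/8 = 3/8
¬¬(¬p2 → p1) = ¬3/8 = 5/8
(((¬p1 → p2) ∧ (((p1 ∧ p2) ∧ p2) ∧ ((p1 ∨ p2) ∧ (p2 → p1)))) ∨ ¬(¬p1 ∧ ¬p1)) ∨ ¬¬(¬p2 → p1) = 3/8 ∨ 5/8 = 5/8
p1 → p1 = 3/8 → 3/8 = 1
p2 ∨ (p1 → p1) = 1/4 ∨ 1 = 1
¬p2 = ¬1/4 = 3/4
(p2 ∨ (p1 → p1)) → ¬p2 = 1 → 3/4 = 3/4
p2 ∨ p2 = 1/4 ∨ 1/4 = 1/4
((p2 ∨ (p1 → p1)) → ¬p2) → (p2 ∨ p2) = 3/4 → 1/4 = 1/2
¬(((p2 ∨ (p1 → p1)) → ¬p2) → (p2 ∨ p2)) = ¬1/2 = 1/2
p1 ∧ p1 = 3/8 ∧ 3/8 = 3/8
p2 → p1 = 1/4 → 3/8 = 1
(p1 ∧ p1) ∨ (p2 → p1) = 3/8 ∨ 1 = 1
p1 ∧ p2 = 3/8 ∧ 1/4 = 1/4
(p1 ∧ p2) ∨ p1 = 1/4 ∨ 3/8 = 3/8
((p1 ∧ p1) ∨ (p2 → p1)) ∨ ((p1 ∧ p2) ∨ p1) = 1 ∨ 3/8 = 1
p2 ∨ p2 = 1/4 ∨ 1/4 = 1/4
p1 → (p2 ∨ p2) = 3/8 → 1/4 = 7/8
p1 ∧ (p1 → (p2 ∨ p2)) = 3/8 ∧ 7/8 = 3/8
¬p1 = ¬3/8 = 5/8
p1 → p1 = 3/8 → 3/8 = 1
¬p1 ∧ (p1 → p1) = 5/8 ∧ 1 = 5/8
(p1 ∧ (p1 → (p2 ∨ p2))) ∨ (¬p1 ∧ (p1 → p1)) = 3/8 ∨ 5/8 = 5/8
(((p1 ∧ p1) ∨ (p2 → p1)) ∨ ((p1 ∧ p2) ∨ p1)) ∨ ((p1 ∧ (p1 → (p2 ∨ p2))) ∨ (¬p1 ∧ (p1 → p1))) = 1 ∨ 5/8 = 1
¬(((p2 ∨ (p1 → p1)) → ¬p2) → (p2 ∨ p2)) → ((((p1 ∧ p1) ∨ (p2 → p1)) ∨ ((p1 ∧ p2) ∨ p1)) ∨ ((p1 ∧ (p1 → (p2 ∨ p2))) ∨ (¬p1 ∧ (p1 → p1)))) = 1/2 → 1 = 1
((((¬p1 → p2) ∧ (((p1 ∧ p2) ∧ p2) ∧ ((p1 ∨ p2) ∧ (p2 → p1)))) ∨ ¬(¬p1 ∧ ¬p1)) ∨ ¬¬(¬p2 → p1)) ∧ (¬(((p2 ∨ (p1 → p1)) → ¬p2) → (p2 ∨ p2)) → ((((p1 ∧ p1) ∨ (p2 → p1)) ∨ ((p1 ∧ p2) ∨ p1)) ∨ ((p1 ∧ (p1 → (p2 ∨ p2))) ∨ (¬p1 ∧ (p1 → p1))))) = 5/8 ∧ 1 = 5/8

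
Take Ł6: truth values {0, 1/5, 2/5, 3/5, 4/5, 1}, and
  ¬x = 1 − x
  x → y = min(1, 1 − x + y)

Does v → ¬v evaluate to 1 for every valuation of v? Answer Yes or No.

Counterexample: take v = 3/5.
¬v = ¬3/5 = 2/5
v → ¬v = 3/5 → 2/5 = 4/5
This gives 4/5 ≠ 1.

No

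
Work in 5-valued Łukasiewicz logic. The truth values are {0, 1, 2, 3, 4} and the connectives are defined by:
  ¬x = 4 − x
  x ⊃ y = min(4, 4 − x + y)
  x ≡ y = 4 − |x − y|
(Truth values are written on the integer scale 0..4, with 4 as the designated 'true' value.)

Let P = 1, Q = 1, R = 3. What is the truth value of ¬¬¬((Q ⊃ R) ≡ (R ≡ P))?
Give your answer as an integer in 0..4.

Q ⊃ R = 1 ⊃ 3 = 4
R ≡ P = 3 ≡ 1 = 2
(Q ⊃ R) ≡ (R ≡ P) = 4 ≡ 2 = 2
¬((Q ⊃ R) ≡ (R ≡ P)) = ¬2 = 2
¬¬((Q ⊃ R) ≡ (R ≡ P)) = ¬2 = 2
¬¬¬((Q ⊃ R) ≡ (R ≡ P)) = ¬2 = 2

2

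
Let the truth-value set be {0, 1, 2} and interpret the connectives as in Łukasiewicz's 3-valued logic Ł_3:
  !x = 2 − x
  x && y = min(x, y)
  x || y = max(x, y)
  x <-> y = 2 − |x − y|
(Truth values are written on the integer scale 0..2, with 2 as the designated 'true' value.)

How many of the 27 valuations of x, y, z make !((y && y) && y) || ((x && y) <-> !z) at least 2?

value 2: 15 assignments (counts)
value 1: 10 assignments
value 0: 2 assignments
So 15 of the 27 assignments meet the threshold.

15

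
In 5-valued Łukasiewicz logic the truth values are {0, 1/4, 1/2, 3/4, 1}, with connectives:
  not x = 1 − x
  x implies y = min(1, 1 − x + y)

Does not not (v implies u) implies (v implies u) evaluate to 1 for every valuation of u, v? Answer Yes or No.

At u = 1, v = 1/4, for instance:
v implies u = 1/4 implies 1 = 1
not (v implies u) = not 1 = 0
not not (v implies u) = not 0 = 1
not not (v implies u) implies (v implies u) = 1 implies 1 = 1
and checking the remaining 24 assignments likewise gives ≥ 1 in every case.

Yes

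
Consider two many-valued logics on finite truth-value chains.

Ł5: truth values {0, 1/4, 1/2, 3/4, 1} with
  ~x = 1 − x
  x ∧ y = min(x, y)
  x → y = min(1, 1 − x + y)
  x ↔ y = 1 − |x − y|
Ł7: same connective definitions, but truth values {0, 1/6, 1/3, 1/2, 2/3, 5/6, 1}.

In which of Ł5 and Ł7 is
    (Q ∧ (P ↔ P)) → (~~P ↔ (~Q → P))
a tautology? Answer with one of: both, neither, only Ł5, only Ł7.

In Ł5: at P = 0, Q = 3/4 the value is 1/2 — not a tautology.
In Ł7: at P = 0, Q = 2/3 the value is 2/3 — not a tautology.

neither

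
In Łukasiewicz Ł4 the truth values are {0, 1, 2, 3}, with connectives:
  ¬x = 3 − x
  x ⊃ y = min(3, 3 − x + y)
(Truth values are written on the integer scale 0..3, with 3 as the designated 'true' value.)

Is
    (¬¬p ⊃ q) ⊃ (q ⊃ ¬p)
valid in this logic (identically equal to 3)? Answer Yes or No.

No

Counterexample: take p = 1, q = 3.
¬p = ¬1 = 2
¬¬p = ¬2 = 1
¬¬p ⊃ q = 1 ⊃ 3 = 3
¬p = ¬1 = 2
q ⊃ ¬p = 3 ⊃ 2 = 2
(¬¬p ⊃ q) ⊃ (q ⊃ ¬p) = 3 ⊃ 2 = 2
This gives 2 ≠ 3.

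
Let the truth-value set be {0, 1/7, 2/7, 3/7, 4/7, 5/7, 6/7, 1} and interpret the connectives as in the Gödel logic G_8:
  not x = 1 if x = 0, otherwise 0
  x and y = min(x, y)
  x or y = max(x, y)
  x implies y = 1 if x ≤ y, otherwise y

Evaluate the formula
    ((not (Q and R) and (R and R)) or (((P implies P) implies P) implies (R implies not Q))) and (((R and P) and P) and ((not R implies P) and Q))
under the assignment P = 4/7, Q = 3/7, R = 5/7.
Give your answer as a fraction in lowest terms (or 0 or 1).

0

Q and R = 3/7 and 5/7 = 3/7
not (Q and R) = not 3/7 = 0
R and R = 5/7 and 5/7 = 5/7
not (Q and R) and (R and R) = 0 and 5/7 = 0
P implies P = 4/7 implies 4/7 = 1
(P implies P) implies P = 1 implies 4/7 = 4/7
not Q = not 3/7 = 0
R implies not Q = 5/7 implies 0 = 0
((P implies P) implies P) implies (R implies not Q) = 4/7 implies 0 = 0
(not (Q and R) and (R and R)) or (((P implies P) implies P) implies (R implies not Q)) = 0 or 0 = 0
R and P = 5/7 and 4/7 = 4/7
(R and P) and P = 4/7 and 4/7 = 4/7
not R = not 5/7 = 0
not R implies P = 0 implies 4/7 = 1
(not R implies P) and Q = 1 and 3/7 = 3/7
((R and P) and P) and ((not R implies P) and Q) = 4/7 and 3/7 = 3/7
((not (Q and R) and (R and R)) or (((P implies P) implies P) implies (R implies not Q))) and (((R and P) and P) and ((not R implies P) and Q)) = 0 and 3/7 = 0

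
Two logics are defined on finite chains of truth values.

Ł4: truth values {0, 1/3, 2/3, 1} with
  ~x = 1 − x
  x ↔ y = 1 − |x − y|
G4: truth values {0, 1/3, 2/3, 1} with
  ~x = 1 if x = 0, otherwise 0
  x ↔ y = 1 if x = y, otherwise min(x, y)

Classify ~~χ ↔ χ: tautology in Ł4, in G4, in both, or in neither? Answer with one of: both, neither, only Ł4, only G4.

only Ł4

In Ł4: every assignment gives 1 — tautology.
In G4: at χ = 1/3 the value is 1/3 — not a tautology.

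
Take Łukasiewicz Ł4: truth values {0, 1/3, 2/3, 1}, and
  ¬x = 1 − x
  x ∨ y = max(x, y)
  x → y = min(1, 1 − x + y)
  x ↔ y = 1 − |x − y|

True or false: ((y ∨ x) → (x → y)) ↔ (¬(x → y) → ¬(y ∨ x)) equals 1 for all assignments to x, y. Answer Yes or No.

x = 0, y = 0 ↦ 1
x = 0, y = 1/3 ↦ 1
x = 0, y = 2/3 ↦ 1
x = 0, y = 1 ↦ 1
x = 1/3, y = 0 ↦ 1
x = 1/3, y = 1/3 ↦ 1
x = 1/3, y = 2/3 ↦ 1
x = 1/3, y = 1 ↦ 1
x = 2/3, y = 0 ↦ 1
x = 2/3, y = 1/3 ↦ 1
x = 2/3, y = 2/3 ↦ 1
x = 2/3, y = 1 ↦ 1
x = 1, y = 0 ↦ 1
x = 1, y = 1/3 ↦ 1
x = 1, y = 2/3 ↦ 1
x = 1, y = 1 ↦ 1
Every assignment gives a value ≥ 1.

Yes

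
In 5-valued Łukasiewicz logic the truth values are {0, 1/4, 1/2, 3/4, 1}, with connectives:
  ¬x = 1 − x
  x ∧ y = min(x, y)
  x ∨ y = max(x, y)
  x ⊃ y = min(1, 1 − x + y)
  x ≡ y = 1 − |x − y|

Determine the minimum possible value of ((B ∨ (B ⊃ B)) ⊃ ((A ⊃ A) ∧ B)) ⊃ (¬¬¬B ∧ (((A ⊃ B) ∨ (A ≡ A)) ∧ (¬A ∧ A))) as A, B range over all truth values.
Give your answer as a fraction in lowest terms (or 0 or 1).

Take A = 0, B = 1:
B ⊃ B = 1 ⊃ 1 = 1
B ∨ (B ⊃ B) = 1 ∨ 1 = 1
A ⊃ A = 0 ⊃ 0 = 1
(A ⊃ A) ∧ B = 1 ∧ 1 = 1
(B ∨ (B ⊃ B)) ⊃ ((A ⊃ A) ∧ B) = 1 ⊃ 1 = 1
¬B = ¬1 = 0
¬¬B = ¬0 = 1
¬¬¬B = ¬1 = 0
A ⊃ B = 0 ⊃ 1 = 1
A ≡ A = 0 ≡ 0 = 1
(A ⊃ B) ∨ (A ≡ A) = 1 ∨ 1 = 1
¬A = ¬0 = 1
¬A ∧ A = 1 ∧ 0 = 0
((A ⊃ B) ∨ (A ≡ A)) ∧ (¬A ∧ A) = 1 ∧ 0 = 0
¬¬¬B ∧ (((A ⊃ B) ∨ (A ≡ A)) ∧ (¬A ∧ A)) = 0 ∧ 0 = 0
((B ∨ (B ⊃ B)) ⊃ ((A ⊃ A) ∧ B)) ⊃ (¬¬¬B ∧ (((A ⊃ B) ∨ (A ≡ A)) ∧ (¬A ∧ A))) = 1 ⊃ 0 = 0
No assignment yields a value below 0, so this is the minimum.

0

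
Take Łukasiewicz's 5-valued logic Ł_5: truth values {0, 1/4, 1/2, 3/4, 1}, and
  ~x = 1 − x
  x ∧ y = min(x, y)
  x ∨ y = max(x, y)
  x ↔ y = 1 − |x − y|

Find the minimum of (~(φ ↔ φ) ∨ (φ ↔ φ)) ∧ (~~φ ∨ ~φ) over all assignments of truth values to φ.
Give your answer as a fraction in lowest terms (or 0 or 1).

1/2

Take φ = 1/2:
φ ↔ φ = 1/2 ↔ 1/2 = 1
~(φ ↔ φ) = ~1 = 0
φ ↔ φ = 1/2 ↔ 1/2 = 1
~(φ ↔ φ) ∨ (φ ↔ φ) = 0 ∨ 1 = 1
~φ = ~1/2 = 1/2
~~φ = ~1/2 = 1/2
~φ = ~1/2 = 1/2
~~φ ∨ ~φ = 1/2 ∨ 1/2 = 1/2
(~(φ ↔ φ) ∨ (φ ↔ φ)) ∧ (~~φ ∨ ~φ) = 1 ∧ 1/2 = 1/2
No assignment yields a value below 1/2, so this is the minimum.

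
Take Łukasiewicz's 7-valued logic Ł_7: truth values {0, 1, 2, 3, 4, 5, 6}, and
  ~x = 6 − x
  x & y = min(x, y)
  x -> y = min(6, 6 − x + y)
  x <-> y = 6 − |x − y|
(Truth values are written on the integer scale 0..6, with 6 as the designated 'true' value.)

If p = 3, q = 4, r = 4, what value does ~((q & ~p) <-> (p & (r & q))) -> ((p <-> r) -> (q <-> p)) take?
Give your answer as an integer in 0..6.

~p = ~3 = 3
q & ~p = 4 & 3 = 3
r & q = 4 & 4 = 4
p & (r & q) = 3 & 4 = 3
(q & ~p) <-> (p & (r & q)) = 3 <-> 3 = 6
~((q & ~p) <-> (p & (r & q))) = ~6 = 0
p <-> r = 3 <-> 4 = 5
q <-> p = 4 <-> 3 = 5
(p <-> r) -> (q <-> p) = 5 -> 5 = 6
~((q & ~p) <-> (p & (r & q))) -> ((p <-> r) -> (q <-> p)) = 0 -> 6 = 6

6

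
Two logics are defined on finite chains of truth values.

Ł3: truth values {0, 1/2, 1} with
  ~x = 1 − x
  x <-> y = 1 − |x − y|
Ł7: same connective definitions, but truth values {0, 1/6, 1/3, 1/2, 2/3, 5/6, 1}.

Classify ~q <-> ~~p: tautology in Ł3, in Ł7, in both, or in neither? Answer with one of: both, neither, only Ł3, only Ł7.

In Ł3: at p = 0, q = 0 the value is 0 — not a tautology.
In Ł7: at p = 0, q = 0 the value is 0 — not a tautology.

neither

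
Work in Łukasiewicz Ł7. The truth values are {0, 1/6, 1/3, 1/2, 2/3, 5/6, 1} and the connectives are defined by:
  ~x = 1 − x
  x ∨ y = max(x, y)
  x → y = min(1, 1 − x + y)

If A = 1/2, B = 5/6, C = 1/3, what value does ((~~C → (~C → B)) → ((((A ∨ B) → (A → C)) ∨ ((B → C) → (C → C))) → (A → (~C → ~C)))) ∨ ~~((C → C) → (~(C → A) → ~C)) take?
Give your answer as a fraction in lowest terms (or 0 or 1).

1

~C = ~1/3 = 2/3
~~C = ~2/3 = 1/3
~C = ~1/3 = 2/3
~C → B = 2/3 → 5/6 = 1
~~C → (~C → B) = 1/3 → 1 = 1
A ∨ B = 1/2 ∨ 5/6 = 5/6
A → C = 1/2 → 1/3 = 5/6
(A ∨ B) → (A → C) = 5/6 → 5/6 = 1
B → C = 5/6 → 1/3 = 1/2
C → C = 1/3 → 1/3 = 1
(B → C) → (C → C) = 1/2 → 1 = 1
((A ∨ B) → (A → C)) ∨ ((B → C) → (C → C)) = 1 ∨ 1 = 1
~C = ~1/3 = 2/3
~C = ~1/3 = 2/3
~C → ~C = 2/3 → 2/3 = 1
A → (~C → ~C) = 1/2 → 1 = 1
(((A ∨ B) → (A → C)) ∨ ((B → C) → (C → C))) → (A → (~C → ~C)) = 1 → 1 = 1
(~~C → (~C → B)) → ((((A ∨ B) → (A → C)) ∨ ((B → C) → (C → C))) → (A → (~C → ~C))) = 1 → 1 = 1
C → C = 1/3 → 1/3 = 1
C → A = 1/3 → 1/2 = 1
~(C → A) = ~1 = 0
~C = ~1/3 = 2/3
~(C → A) → ~C = 0 → 2/3 = 1
(C → C) → (~(C → A) → ~C) = 1 → 1 = 1
~((C → C) → (~(C → A) → ~C)) = ~1 = 0
~~((C → C) → (~(C → A) → ~C)) = ~0 = 1
((~~C → (~C → B)) → ((((A ∨ B) → (A → C)) ∨ ((B → C) → (C → C))) → (A → (~C → ~C)))) ∨ ~~((C → C) → (~(C → A) → ~C)) = 1 ∨ 1 = 1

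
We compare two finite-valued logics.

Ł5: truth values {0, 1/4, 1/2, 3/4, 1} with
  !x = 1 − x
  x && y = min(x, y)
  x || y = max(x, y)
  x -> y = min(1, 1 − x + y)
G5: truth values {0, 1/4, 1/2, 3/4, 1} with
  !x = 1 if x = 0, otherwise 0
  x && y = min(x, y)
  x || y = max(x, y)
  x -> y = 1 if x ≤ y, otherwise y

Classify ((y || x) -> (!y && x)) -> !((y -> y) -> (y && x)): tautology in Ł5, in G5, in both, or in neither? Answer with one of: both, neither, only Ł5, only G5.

In Ł5: at x = 1/4, y = 1/4 the value is 3/4 — not a tautology.
In G5: every assignment gives 1 — tautology.

only G5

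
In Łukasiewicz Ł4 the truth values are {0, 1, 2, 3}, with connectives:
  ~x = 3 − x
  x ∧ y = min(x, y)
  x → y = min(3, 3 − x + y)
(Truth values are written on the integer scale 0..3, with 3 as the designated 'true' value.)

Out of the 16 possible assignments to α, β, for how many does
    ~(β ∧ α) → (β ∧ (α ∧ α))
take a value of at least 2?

α = 0, β = 0 ↦ 0  <
α = 0, β = 1 ↦ 0  <
α = 0, β = 2 ↦ 0  <
α = 0, β = 3 ↦ 0  <
α = 1, β = 0 ↦ 0  <
α = 1, β = 1 ↦ 2  ≥
α = 1, β = 2 ↦ 2  ≥
α = 1, β = 3 ↦ 2  ≥
α = 2, β = 0 ↦ 0  <
α = 2, β = 1 ↦ 2  ≥
α = 2, β = 2 ↦ 3  ≥
α = 2, β = 3 ↦ 3  ≥
α = 3, β = 0 ↦ 0  <
α = 3, β = 1 ↦ 2  ≥
α = 3, β = 2 ↦ 3  ≥
α = 3, β = 3 ↦ 3  ≥
So 9 of the 16 assignments meet the threshold.

9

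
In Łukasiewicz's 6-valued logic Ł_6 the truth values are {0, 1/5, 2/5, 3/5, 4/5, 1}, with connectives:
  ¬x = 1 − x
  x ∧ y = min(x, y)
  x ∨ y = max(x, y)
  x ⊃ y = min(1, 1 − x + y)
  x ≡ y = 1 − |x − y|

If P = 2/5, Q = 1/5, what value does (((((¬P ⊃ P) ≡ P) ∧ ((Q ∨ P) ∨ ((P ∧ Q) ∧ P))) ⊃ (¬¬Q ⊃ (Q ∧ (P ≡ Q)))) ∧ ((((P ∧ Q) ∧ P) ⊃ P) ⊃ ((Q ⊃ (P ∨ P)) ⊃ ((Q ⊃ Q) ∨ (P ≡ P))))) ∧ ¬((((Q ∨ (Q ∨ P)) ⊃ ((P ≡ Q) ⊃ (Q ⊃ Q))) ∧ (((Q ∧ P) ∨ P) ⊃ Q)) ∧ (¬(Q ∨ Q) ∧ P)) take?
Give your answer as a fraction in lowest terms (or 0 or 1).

3/5

¬P = ¬2/5 = 3/5
¬P ⊃ P = 3/5 ⊃ 2/5 = 4/5
(¬P ⊃ P) ≡ P = 4/5 ≡ 2/5 = 3/5
Q ∨ P = 1/5 ∨ 2/5 = 2/5
P ∧ Q = 2/5 ∧ 1/5 = 1/5
(P ∧ Q) ∧ P = 1/5 ∧ 2/5 = 1/5
(Q ∨ P) ∨ ((P ∧ Q) ∧ P) = 2/5 ∨ 1/5 = 2/5
((¬P ⊃ P) ≡ P) ∧ ((Q ∨ P) ∨ ((P ∧ Q) ∧ P)) = 3/5 ∧ 2/5 = 2/5
¬Q = ¬1/5 = 4/5
¬¬Q = ¬4/5 = 1/5
P ≡ Q = 2/5 ≡ 1/5 = 4/5
Q ∧ (P ≡ Q) = 1/5 ∧ 4/5 = 1/5
¬¬Q ⊃ (Q ∧ (P ≡ Q)) = 1/5 ⊃ 1/5 = 1
(((¬P ⊃ P) ≡ P) ∧ ((Q ∨ P) ∨ ((P ∧ Q) ∧ P))) ⊃ (¬¬Q ⊃ (Q ∧ (P ≡ Q))) = 2/5 ⊃ 1 = 1
P ∧ Q = 2/5 ∧ 1/5 = 1/5
(P ∧ Q) ∧ P = 1/5 ∧ 2/5 = 1/5
((P ∧ Q) ∧ P) ⊃ P = 1/5 ⊃ 2/5 = 1
P ∨ P = 2/5 ∨ 2/5 = 2/5
Q ⊃ (P ∨ P) = 1/5 ⊃ 2/5 = 1
Q ⊃ Q = 1/5 ⊃ 1/5 = 1
P ≡ P = 2/5 ≡ 2/5 = 1
(Q ⊃ Q) ∨ (P ≡ P) = 1 ∨ 1 = 1
(Q ⊃ (P ∨ P)) ⊃ ((Q ⊃ Q) ∨ (P ≡ P)) = 1 ⊃ 1 = 1
(((P ∧ Q) ∧ P) ⊃ P) ⊃ ((Q ⊃ (P ∨ P)) ⊃ ((Q ⊃ Q) ∨ (P ≡ P))) = 1 ⊃ 1 = 1
((((¬P ⊃ P) ≡ P) ∧ ((Q ∨ P) ∨ ((P ∧ Q) ∧ P))) ⊃ (¬¬Q ⊃ (Q ∧ (P ≡ Q)))) ∧ ((((P ∧ Q) ∧ P) ⊃ P) ⊃ ((Q ⊃ (P ∨ P)) ⊃ ((Q ⊃ Q) ∨ (P ≡ P)))) = 1 ∧ 1 = 1
Q ∨ P = 1/5 ∨ 2/5 = 2/5
Q ∨ (Q ∨ P) = 1/5 ∨ 2/5 = 2/5
P ≡ Q = 2/5 ≡ 1/5 = 4/5
Q ⊃ Q = 1/5 ⊃ 1/5 = 1
(P ≡ Q) ⊃ (Q ⊃ Q) = 4/5 ⊃ 1 = 1
(Q ∨ (Q ∨ P)) ⊃ ((P ≡ Q) ⊃ (Q ⊃ Q)) = 2/5 ⊃ 1 = 1
Q ∧ P = 1/5 ∧ 2/5 = 1/5
(Q ∧ P) ∨ P = 1/5 ∨ 2/5 = 2/5
((Q ∧ P) ∨ P) ⊃ Q = 2/5 ⊃ 1/5 = 4/5
((Q ∨ (Q ∨ P)) ⊃ ((P ≡ Q) ⊃ (Q ⊃ Q))) ∧ (((Q ∧ P) ∨ P) ⊃ Q) = 1 ∧ 4/5 = 4/5
Q ∨ Q = 1/5 ∨ 1/5 = 1/5
¬(Q ∨ Q) = ¬1/5 = 4/5
¬(Q ∨ Q) ∧ P = 4/5 ∧ 2/5 = 2/5
(((Q ∨ (Q ∨ P)) ⊃ ((P ≡ Q) ⊃ (Q ⊃ Q))) ∧ (((Q ∧ P) ∨ P) ⊃ Q)) ∧ (¬(Q ∨ Q) ∧ P) = 4/5 ∧ 2/5 = 2/5
¬((((Q ∨ (Q ∨ P)) ⊃ ((P ≡ Q) ⊃ (Q ⊃ Q))) ∧ (((Q ∧ P) ∨ P) ⊃ Q)) ∧ (¬(Q ∨ Q) ∧ P)) = ¬2/5 = 3/5
(((((¬P ⊃ P) ≡ P) ∧ ((Q ∨ P) ∨ ((P ∧ Q) ∧ P))) ⊃ (¬¬Q ⊃ (Q ∧ (P ≡ Q)))) ∧ ((((P ∧ Q) ∧ P) ⊃ P) ⊃ ((Q ⊃ (P ∨ P)) ⊃ ((Q ⊃ Q) ∨ (P ≡ P))))) ∧ ¬((((Q ∨ (Q ∨ P)) ⊃ ((P ≡ Q) ⊃ (Q ⊃ Q))) ∧ (((Q ∧ P) ∨ P) ⊃ Q)) ∧ (¬(Q ∨ Q) ∧ P)) = 1 ∧ 3/5 = 3/5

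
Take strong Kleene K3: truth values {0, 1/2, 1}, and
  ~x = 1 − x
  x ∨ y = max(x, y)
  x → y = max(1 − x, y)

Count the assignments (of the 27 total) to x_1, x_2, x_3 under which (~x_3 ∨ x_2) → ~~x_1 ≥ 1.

value 1: 11 assignments (counts)
value 1/2: 11 assignments
value 0: 5 assignments
So 11 of the 27 assignments meet the threshold.

11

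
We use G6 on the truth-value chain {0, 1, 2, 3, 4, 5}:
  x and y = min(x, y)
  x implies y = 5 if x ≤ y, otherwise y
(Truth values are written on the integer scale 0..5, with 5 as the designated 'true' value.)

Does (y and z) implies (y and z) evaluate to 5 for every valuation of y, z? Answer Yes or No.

Yes

At y = 4, z = 2, for instance:
y and z = 4 and 2 = 2
(y and z) implies (y and z) = 2 implies 2 = 5
and checking the remaining 35 assignments likewise gives ≥ 5 in every case.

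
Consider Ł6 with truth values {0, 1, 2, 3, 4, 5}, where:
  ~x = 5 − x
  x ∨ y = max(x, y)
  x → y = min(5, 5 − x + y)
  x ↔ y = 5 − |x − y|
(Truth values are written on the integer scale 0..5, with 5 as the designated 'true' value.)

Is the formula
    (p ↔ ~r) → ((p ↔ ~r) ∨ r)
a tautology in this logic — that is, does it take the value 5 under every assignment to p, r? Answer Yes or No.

Yes

At p = 3, r = 5, for instance:
~r = ~5 = 0
p ↔ ~r = 3 ↔ 0 = 2
(p ↔ ~r) ∨ r = 2 ∨ 5 = 5
(p ↔ ~r) → ((p ↔ ~r) ∨ r) = 2 → 5 = 5
and checking the remaining 35 assignments likewise gives ≥ 5 in every case.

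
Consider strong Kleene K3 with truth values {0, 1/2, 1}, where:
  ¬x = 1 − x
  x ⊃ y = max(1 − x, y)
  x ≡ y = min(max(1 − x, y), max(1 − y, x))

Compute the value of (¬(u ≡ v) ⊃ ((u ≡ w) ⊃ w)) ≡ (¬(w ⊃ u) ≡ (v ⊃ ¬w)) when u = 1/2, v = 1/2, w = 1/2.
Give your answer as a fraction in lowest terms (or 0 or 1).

u ≡ v = 1/2 ≡ 1/2 = 1/2
¬(u ≡ v) = ¬1/2 = 1/2
u ≡ w = 1/2 ≡ 1/2 = 1/2
(u ≡ w) ⊃ w = 1/2 ⊃ 1/2 = 1/2
¬(u ≡ v) ⊃ ((u ≡ w) ⊃ w) = 1/2 ⊃ 1/2 = 1/2
w ⊃ u = 1/2 ⊃ 1/2 = 1/2
¬(w ⊃ u) = ¬1/2 = 1/2
¬w = ¬1/2 = 1/2
v ⊃ ¬w = 1/2 ⊃ 1/2 = 1/2
¬(w ⊃ u) ≡ (v ⊃ ¬w) = 1/2 ≡ 1/2 = 1/2
(¬(u ≡ v) ⊃ ((u ≡ w) ⊃ w)) ≡ (¬(w ⊃ u) ≡ (v ⊃ ¬w)) = 1/2 ≡ 1/2 = 1/2

1/2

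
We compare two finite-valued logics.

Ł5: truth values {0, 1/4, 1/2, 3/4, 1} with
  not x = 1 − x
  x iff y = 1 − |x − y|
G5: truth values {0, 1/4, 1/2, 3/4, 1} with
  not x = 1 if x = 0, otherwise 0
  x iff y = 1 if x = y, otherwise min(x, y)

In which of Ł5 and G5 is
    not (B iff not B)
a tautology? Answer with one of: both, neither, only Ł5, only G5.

In Ł5: at B = 1/4 the value is 1/2 — not a tautology.
In G5: every assignment gives 1 — tautology.

only G5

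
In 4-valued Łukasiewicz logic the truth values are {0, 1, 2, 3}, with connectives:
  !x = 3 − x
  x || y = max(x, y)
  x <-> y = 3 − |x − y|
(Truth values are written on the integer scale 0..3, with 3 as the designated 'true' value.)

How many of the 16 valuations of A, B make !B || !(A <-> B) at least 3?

5

A = 0, B = 0 ↦ 3  ≥
A = 0, B = 1 ↦ 2  <
A = 0, B = 2 ↦ 2  <
A = 0, B = 3 ↦ 3  ≥
A = 1, B = 0 ↦ 3  ≥
A = 1, B = 1 ↦ 2  <
A = 1, B = 2 ↦ 1  <
A = 1, B = 3 ↦ 2  <
A = 2, B = 0 ↦ 3  ≥
A = 2, B = 1 ↦ 2  <
A = 2, B = 2 ↦ 1  <
A = 2, B = 3 ↦ 1  <
A = 3, B = 0 ↦ 3  ≥
A = 3, B = 1 ↦ 2  <
A = 3, B = 2 ↦ 1  <
A = 3, B = 3 ↦ 0  <
So 5 of the 16 assignments meet the threshold.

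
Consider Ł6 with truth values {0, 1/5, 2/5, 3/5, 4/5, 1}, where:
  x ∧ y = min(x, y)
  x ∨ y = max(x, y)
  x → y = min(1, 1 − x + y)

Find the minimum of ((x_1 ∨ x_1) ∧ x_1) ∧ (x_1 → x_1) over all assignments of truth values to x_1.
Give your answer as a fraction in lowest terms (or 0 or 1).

0

Take x_1 = 0:
x_1 ∨ x_1 = 0 ∨ 0 = 0
(x_1 ∨ x_1) ∧ x_1 = 0 ∧ 0 = 0
x_1 → x_1 = 0 → 0 = 1
((x_1 ∨ x_1) ∧ x_1) ∧ (x_1 → x_1) = 0 ∧ 1 = 0
No assignment yields a value below 0, so this is the minimum.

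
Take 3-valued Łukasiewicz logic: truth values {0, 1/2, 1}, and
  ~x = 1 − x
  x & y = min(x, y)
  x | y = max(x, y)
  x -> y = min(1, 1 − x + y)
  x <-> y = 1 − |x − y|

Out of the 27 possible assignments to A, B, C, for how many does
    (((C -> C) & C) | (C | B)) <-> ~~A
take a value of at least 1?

9

value 1: 9 assignments (counts)
value 1/2: 12 assignments
value 0: 6 assignments
So 9 of the 27 assignments meet the threshold.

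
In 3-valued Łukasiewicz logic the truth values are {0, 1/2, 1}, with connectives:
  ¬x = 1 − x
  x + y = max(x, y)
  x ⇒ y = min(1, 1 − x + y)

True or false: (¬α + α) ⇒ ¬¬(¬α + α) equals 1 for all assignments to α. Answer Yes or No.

α = 0 ↦ 1
α = 1/2 ↦ 1
α = 1 ↦ 1
Every assignment gives a value ≥ 1.

Yes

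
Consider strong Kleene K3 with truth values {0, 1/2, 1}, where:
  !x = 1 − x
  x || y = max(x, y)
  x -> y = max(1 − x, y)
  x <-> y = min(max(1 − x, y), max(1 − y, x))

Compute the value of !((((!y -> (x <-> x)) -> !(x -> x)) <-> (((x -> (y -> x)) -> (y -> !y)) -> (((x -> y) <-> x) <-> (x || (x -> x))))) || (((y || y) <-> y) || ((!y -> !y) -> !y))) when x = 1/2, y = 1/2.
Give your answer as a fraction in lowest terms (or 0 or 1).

1/2

!y = !1/2 = 1/2
x <-> x = 1/2 <-> 1/2 = 1/2
!y -> (x <-> x) = 1/2 -> 1/2 = 1/2
x -> x = 1/2 -> 1/2 = 1/2
!(x -> x) = !1/2 = 1/2
(!y -> (x <-> x)) -> !(x -> x) = 1/2 -> 1/2 = 1/2
y -> x = 1/2 -> 1/2 = 1/2
x -> (y -> x) = 1/2 -> 1/2 = 1/2
!y = !1/2 = 1/2
y -> !y = 1/2 -> 1/2 = 1/2
(x -> (y -> x)) -> (y -> !y) = 1/2 -> 1/2 = 1/2
x -> y = 1/2 -> 1/2 = 1/2
(x -> y) <-> x = 1/2 <-> 1/2 = 1/2
x -> x = 1/2 -> 1/2 = 1/2
x || (x -> x) = 1/2 || 1/2 = 1/2
((x -> y) <-> x) <-> (x || (x -> x)) = 1/2 <-> 1/2 = 1/2
((x -> (y -> x)) -> (y -> !y)) -> (((x -> y) <-> x) <-> (x || (x -> x))) = 1/2 -> 1/2 = 1/2
((!y -> (x <-> x)) -> !(x -> x)) <-> (((x -> (y -> x)) -> (y -> !y)) -> (((x -> y) <-> x) <-> (x || (x -> x)))) = 1/2 <-> 1/2 = 1/2
y || y = 1/2 || 1/2 = 1/2
(y || y) <-> y = 1/2 <-> 1/2 = 1/2
!y = !1/2 = 1/2
!y = !1/2 = 1/2
!y -> !y = 1/2 -> 1/2 = 1/2
!y = !1/2 = 1/2
(!y -> !y) -> !y = 1/2 -> 1/2 = 1/2
((y || y) <-> y) || ((!y -> !y) -> !y) = 1/2 || 1/2 = 1/2
(((!y -> (x <-> x)) -> !(x -> x)) <-> (((x -> (y -> x)) -> (y -> !y)) -> (((x -> y) <-> x) <-> (x || (x -> x))))) || (((y || y) <-> y) || ((!y -> !y) -> !y)) = 1/2 || 1/2 = 1/2
!((((!y -> (x <-> x)) -> !(x -> x)) <-> (((x -> (y -> x)) -> (y -> !y)) -> (((x -> y) <-> x) <-> (x || (x -> x))))) || (((y || y) <-> y) || ((!y -> !y) -> !y))) = !1/2 = 1/2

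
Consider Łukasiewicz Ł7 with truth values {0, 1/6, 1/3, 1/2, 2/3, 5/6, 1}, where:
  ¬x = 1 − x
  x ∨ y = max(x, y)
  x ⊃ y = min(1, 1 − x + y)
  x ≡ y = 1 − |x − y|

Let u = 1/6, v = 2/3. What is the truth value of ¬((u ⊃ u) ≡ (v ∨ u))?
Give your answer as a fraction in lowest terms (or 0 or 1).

1/3

u ⊃ u = 1/6 ⊃ 1/6 = 1
v ∨ u = 2/3 ∨ 1/6 = 2/3
(u ⊃ u) ≡ (v ∨ u) = 1 ≡ 2/3 = 2/3
¬((u ⊃ u) ≡ (v ∨ u)) = ¬2/3 = 1/3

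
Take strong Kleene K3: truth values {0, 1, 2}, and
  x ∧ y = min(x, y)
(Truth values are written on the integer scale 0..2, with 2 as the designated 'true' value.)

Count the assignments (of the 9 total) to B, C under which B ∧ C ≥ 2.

1

B = 0, C = 0 ↦ 0  <
B = 0, C = 1 ↦ 0  <
B = 0, C = 2 ↦ 0  <
B = 1, C = 0 ↦ 0  <
B = 1, C = 1 ↦ 1  <
B = 1, C = 2 ↦ 1  <
B = 2, C = 0 ↦ 0  <
B = 2, C = 1 ↦ 1  <
B = 2, C = 2 ↦ 2  ≥
So 1 of the 9 assignments meets the threshold.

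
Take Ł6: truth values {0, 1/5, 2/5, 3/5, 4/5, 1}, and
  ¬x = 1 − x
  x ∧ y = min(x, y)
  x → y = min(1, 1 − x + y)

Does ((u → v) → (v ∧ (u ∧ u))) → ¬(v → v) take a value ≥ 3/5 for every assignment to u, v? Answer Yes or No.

Counterexample: take u = 3/5, v = 0.
u → v = 3/5 → 0 = 2/5
u ∧ u = 3/5 ∧ 3/5 = 3/5
v ∧ (u ∧ u) = 0 ∧ 3/5 = 0
(u → v) → (v ∧ (u ∧ u)) = 2/5 → 0 = 3/5
v → v = 0 → 0 = 1
¬(v → v) = ¬1 = 0
((u → v) → (v ∧ (u ∧ u))) → ¬(v → v) = 3/5 → 0 = 2/5
This gives 2/5, which is below 3/5.

No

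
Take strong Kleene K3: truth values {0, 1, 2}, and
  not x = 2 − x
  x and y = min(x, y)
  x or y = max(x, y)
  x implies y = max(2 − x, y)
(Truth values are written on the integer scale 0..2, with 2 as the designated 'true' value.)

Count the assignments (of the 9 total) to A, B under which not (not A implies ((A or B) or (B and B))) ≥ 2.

1

A = 0, B = 0 ↦ 2  ≥
A = 0, B = 1 ↦ 1  <
A = 0, B = 2 ↦ 0  <
A = 1, B = 0 ↦ 1  <
A = 1, B = 1 ↦ 1  <
A = 1, B = 2 ↦ 0  <
A = 2, B = 0 ↦ 0  <
A = 2, B = 1 ↦ 0  <
A = 2, B = 2 ↦ 0  <
So 1 of the 9 assignments meets the threshold.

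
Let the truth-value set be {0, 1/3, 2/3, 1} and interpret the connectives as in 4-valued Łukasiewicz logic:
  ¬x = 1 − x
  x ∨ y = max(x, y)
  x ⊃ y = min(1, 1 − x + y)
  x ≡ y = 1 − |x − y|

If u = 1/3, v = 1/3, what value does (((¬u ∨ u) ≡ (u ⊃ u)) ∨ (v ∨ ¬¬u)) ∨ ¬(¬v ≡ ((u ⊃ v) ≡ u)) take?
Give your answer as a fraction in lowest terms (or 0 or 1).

¬u = ¬1/3 = 2/3
¬u ∨ u = 2/3 ∨ 1/3 = 2/3
u ⊃ u = 1/3 ⊃ 1/3 = 1
(¬u ∨ u) ≡ (u ⊃ u) = 2/3 ≡ 1 = 2/3
¬u = ¬1/3 = 2/3
¬¬u = ¬2/3 = 1/3
v ∨ ¬¬u = 1/3 ∨ 1/3 = 1/3
((¬u ∨ u) ≡ (u ⊃ u)) ∨ (v ∨ ¬¬u) = 2/3 ∨ 1/3 = 2/3
¬v = ¬1/3 = 2/3
u ⊃ v = 1/3 ⊃ 1/3 = 1
(u ⊃ v) ≡ u = 1 ≡ 1/3 = 1/3
¬v ≡ ((u ⊃ v) ≡ u) = 2/3 ≡ 1/3 = 2/3
¬(¬v ≡ ((u ⊃ v) ≡ u)) = ¬2/3 = 1/3
(((¬u ∨ u) ≡ (u ⊃ u)) ∨ (v ∨ ¬¬u)) ∨ ¬(¬v ≡ ((u ⊃ v) ≡ u)) = 2/3 ∨ 1/3 = 2/3

2/3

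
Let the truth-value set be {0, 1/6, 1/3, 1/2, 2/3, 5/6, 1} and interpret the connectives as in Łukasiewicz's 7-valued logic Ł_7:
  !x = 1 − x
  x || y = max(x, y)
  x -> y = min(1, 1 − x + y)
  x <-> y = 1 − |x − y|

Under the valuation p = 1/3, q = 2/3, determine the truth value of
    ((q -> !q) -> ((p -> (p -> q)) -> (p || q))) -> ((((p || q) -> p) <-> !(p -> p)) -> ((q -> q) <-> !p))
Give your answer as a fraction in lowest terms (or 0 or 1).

!q = !2/3 = 1/3
q -> !q = 2/3 -> 1/3 = 2/3
p -> q = 1/3 -> 2/3 = 1
p -> (p -> q) = 1/3 -> 1 = 1
p || q = 1/3 || 2/3 = 2/3
(p -> (p -> q)) -> (p || q) = 1 -> 2/3 = 2/3
(q -> !q) -> ((p -> (p -> q)) -> (p || q)) = 2/3 -> 2/3 = 1
p || q = 1/3 || 2/3 = 2/3
(p || q) -> p = 2/3 -> 1/3 = 2/3
p -> p = 1/3 -> 1/3 = 1
!(p -> p) = !1 = 0
((p || q) -> p) <-> !(p -> p) = 2/3 <-> 0 = 1/3
q -> q = 2/3 -> 2/3 = 1
!p = !1/3 = 2/3
(q -> q) <-> !p = 1 <-> 2/3 = 2/3
(((p || q) -> p) <-> !(p -> p)) -> ((q -> q) <-> !p) = 1/3 -> 2/3 = 1
((q -> !q) -> ((p -> (p -> q)) -> (p || q))) -> ((((p || q) -> p) <-> !(p -> p)) -> ((q -> q) <-> !p)) = 1 -> 1 = 1

1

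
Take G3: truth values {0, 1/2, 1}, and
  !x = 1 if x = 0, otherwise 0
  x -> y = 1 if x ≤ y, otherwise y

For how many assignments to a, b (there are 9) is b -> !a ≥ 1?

a = 0, b = 0 ↦ 1  ≥
a = 0, b = 1/2 ↦ 1  ≥
a = 0, b = 1 ↦ 1  ≥
a = 1/2, b = 0 ↦ 1  ≥
a = 1/2, b = 1/2 ↦ 0  <
a = 1/2, b = 1 ↦ 0  <
a = 1, b = 0 ↦ 1  ≥
a = 1, b = 1/2 ↦ 0  <
a = 1, b = 1 ↦ 0  <
So 5 of the 9 assignments meet the threshold.

5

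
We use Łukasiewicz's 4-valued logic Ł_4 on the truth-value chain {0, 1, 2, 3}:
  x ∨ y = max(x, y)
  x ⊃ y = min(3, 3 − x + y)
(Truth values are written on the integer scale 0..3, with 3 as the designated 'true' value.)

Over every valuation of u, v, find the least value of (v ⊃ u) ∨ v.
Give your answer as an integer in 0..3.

2

Take u = 0, v = 1:
v ⊃ u = 1 ⊃ 0 = 2
(v ⊃ u) ∨ v = 2 ∨ 1 = 2
No assignment yields a value below 2, so this is the minimum.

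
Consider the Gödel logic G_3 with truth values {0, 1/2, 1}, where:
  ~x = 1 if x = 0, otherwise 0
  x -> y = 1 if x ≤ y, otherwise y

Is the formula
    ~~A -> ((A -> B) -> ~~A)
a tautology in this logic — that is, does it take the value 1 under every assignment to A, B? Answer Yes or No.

A = 0, B = 0 ↦ 1
A = 0, B = 1/2 ↦ 1
A = 0, B = 1 ↦ 1
A = 1/2, B = 0 ↦ 1
A = 1/2, B = 1/2 ↦ 1
A = 1/2, B = 1 ↦ 1
A = 1, B = 0 ↦ 1
A = 1, B = 1/2 ↦ 1
A = 1, B = 1 ↦ 1
Every assignment gives a value ≥ 1.

Yes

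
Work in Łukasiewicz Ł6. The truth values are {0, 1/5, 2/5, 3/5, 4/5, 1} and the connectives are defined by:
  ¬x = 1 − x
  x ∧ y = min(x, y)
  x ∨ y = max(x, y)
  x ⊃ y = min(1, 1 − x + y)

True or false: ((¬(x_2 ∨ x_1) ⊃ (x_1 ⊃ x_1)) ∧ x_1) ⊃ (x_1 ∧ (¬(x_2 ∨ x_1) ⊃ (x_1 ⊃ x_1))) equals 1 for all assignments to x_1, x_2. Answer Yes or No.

Yes

At x_1 = 1/5, x_2 = 3/5, for instance:
x_2 ∨ x_1 = 3/5 ∨ 1/5 = 3/5
¬(x_2 ∨ x_1) = ¬3/5 = 2/5
x_1 ⊃ x_1 = 1/5 ⊃ 1/5 = 1
¬(x_2 ∨ x_1) ⊃ (x_1 ⊃ x_1) = 2/5 ⊃ 1 = 1
(¬(x_2 ∨ x_1) ⊃ (x_1 ⊃ x_1)) ∧ x_1 = 1 ∧ 1/5 = 1/5
x_1 ∧ (¬(x_2 ∨ x_1) ⊃ (x_1 ⊃ x_1)) = 1/5 ∧ 1 = 1/5
((¬(x_2 ∨ x_1) ⊃ (x_1 ⊃ x_1)) ∧ x_1) ⊃ (x_1 ∧ (¬(x_2 ∨ x_1) ⊃ (x_1 ⊃ x_1))) = 1/5 ⊃ 1/5 = 1
and checking the remaining 35 assignments likewise gives ≥ 1 in every case.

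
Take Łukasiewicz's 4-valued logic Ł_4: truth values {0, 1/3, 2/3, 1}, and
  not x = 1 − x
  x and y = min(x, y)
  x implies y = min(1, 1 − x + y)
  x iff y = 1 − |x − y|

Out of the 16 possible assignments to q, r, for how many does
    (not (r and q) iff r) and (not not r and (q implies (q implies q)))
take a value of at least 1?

q = 0, r = 0 ↦ 0  <
q = 0, r = 1/3 ↦ 1/3  <
q = 0, r = 2/3 ↦ 2/3  <
q = 0, r = 1 ↦ 1  ≥
q = 1/3, r = 0 ↦ 0  <
q = 1/3, r = 1/3 ↦ 1/3  <
q = 1/3, r = 2/3 ↦ 2/3  <
q = 1/3, r = 1 ↦ 2/3  <
q = 2/3, r = 0 ↦ 0  <
q = 2/3, r = 1/3 ↦ 1/3  <
q = 2/3, r = 2/3 ↦ 2/3  <
q = 2/3, r = 1 ↦ 1/3  <
q = 1, r = 0 ↦ 0  <
q = 1, r = 1/3 ↦ 1/3  <
q = 1, r = 2/3 ↦ 2/3  <
q = 1, r = 1 ↦ 0  <
So 1 of the 16 assignments meets the threshold.

1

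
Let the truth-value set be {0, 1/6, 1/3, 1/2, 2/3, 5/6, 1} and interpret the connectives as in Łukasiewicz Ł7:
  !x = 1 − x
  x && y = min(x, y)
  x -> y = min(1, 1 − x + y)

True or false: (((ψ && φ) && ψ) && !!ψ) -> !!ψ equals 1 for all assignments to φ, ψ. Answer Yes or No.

At φ = 1, ψ = 2/3, for instance:
ψ && φ = 2/3 && 1 = 2/3
(ψ && φ) && ψ = 2/3 && 2/3 = 2/3
!ψ = !2/3 = 1/3
!!ψ = !1/3 = 2/3
((ψ && φ) && ψ) && !!ψ = 2/3 && 2/3 = 2/3
(((ψ && φ) && ψ) && !!ψ) -> !!ψ = 2/3 -> 2/3 = 1
and checking the remaining 48 assignments likewise gives ≥ 1 in every case.

Yes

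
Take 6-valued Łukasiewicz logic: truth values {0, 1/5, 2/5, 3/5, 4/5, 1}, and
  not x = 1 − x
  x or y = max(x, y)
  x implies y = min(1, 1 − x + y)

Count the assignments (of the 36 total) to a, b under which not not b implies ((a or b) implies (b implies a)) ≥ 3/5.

value 1: 29 assignments (counts)
value 4/5: 2 assignments (counts)
value 3/5: 2 assignments (counts)
value 2/5: 1 assignment
value 1/5: 1 assignment
value 0: 1 assignment
So 33 of the 36 assignments meet the threshold.

33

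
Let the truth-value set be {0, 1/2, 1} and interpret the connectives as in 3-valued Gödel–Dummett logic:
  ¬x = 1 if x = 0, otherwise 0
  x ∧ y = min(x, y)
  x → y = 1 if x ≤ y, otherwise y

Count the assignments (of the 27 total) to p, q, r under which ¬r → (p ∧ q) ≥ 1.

19

value 1: 19 assignments (counts)
value 1/2: 3 assignments
value 0: 5 assignments
So 19 of the 27 assignments meet the threshold.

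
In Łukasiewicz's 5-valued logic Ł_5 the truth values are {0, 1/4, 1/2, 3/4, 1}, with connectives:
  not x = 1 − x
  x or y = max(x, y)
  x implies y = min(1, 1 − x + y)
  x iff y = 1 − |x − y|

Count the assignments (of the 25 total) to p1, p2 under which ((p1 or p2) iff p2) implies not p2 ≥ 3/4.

value 1: 9 assignments (counts)
value 3/4: 3 assignments (counts)
value 1/2: 4 assignments
value 1/4: 4 assignments
value 0: 5 assignments
So 12 of the 25 assignments meet the threshold.

12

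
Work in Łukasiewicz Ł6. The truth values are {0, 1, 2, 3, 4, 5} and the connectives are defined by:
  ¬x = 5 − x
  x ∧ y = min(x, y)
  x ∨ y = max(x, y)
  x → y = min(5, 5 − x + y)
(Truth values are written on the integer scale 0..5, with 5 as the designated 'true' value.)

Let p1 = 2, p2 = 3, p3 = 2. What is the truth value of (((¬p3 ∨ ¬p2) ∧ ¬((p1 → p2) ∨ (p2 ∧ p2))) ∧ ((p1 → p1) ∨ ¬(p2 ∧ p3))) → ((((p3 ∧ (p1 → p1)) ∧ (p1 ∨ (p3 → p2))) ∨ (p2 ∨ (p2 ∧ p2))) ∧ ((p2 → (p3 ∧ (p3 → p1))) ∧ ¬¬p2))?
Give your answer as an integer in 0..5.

5

¬p3 = ¬2 = 3
¬p2 = ¬3 = 2
¬p3 ∨ ¬p2 = 3 ∨ 2 = 3
p1 → p2 = 2 → 3 = 5
p2 ∧ p2 = 3 ∧ 3 = 3
(p1 → p2) ∨ (p2 ∧ p2) = 5 ∨ 3 = 5
¬((p1 → p2) ∨ (p2 ∧ p2)) = ¬5 = 0
(¬p3 ∨ ¬p2) ∧ ¬((p1 → p2) ∨ (p2 ∧ p2)) = 3 ∧ 0 = 0
p1 → p1 = 2 → 2 = 5
p2 ∧ p3 = 3 ∧ 2 = 2
¬(p2 ∧ p3) = ¬2 = 3
(p1 → p1) ∨ ¬(p2 ∧ p3) = 5 ∨ 3 = 5
((¬p3 ∨ ¬p2) ∧ ¬((p1 → p2) ∨ (p2 ∧ p2))) ∧ ((p1 → p1) ∨ ¬(p2 ∧ p3)) = 0 ∧ 5 = 0
p1 → p1 = 2 → 2 = 5
p3 ∧ (p1 → p1) = 2 ∧ 5 = 2
p3 → p2 = 2 → 3 = 5
p1 ∨ (p3 → p2) = 2 ∨ 5 = 5
(p3 ∧ (p1 → p1)) ∧ (p1 ∨ (p3 → p2)) = 2 ∧ 5 = 2
p2 ∧ p2 = 3 ∧ 3 = 3
p2 ∨ (p2 ∧ p2) = 3 ∨ 3 = 3
((p3 ∧ (p1 → p1)) ∧ (p1 ∨ (p3 → p2))) ∨ (p2 ∨ (p2 ∧ p2)) = 2 ∨ 3 = 3
p3 → p1 = 2 → 2 = 5
p3 ∧ (p3 → p1) = 2 ∧ 5 = 2
p2 → (p3 ∧ (p3 → p1)) = 3 → 2 = 4
¬p2 = ¬3 = 2
¬¬p2 = ¬2 = 3
(p2 → (p3 ∧ (p3 → p1))) ∧ ¬¬p2 = 4 ∧ 3 = 3
(((p3 ∧ (p1 → p1)) ∧ (p1 ∨ (p3 → p2))) ∨ (p2 ∨ (p2 ∧ p2))) ∧ ((p2 → (p3 ∧ (p3 → p1))) ∧ ¬¬p2) = 3 ∧ 3 = 3
(((¬p3 ∨ ¬p2) ∧ ¬((p1 → p2) ∨ (p2 ∧ p2))) ∧ ((p1 → p1) ∨ ¬(p2 ∧ p3))) → ((((p3 ∧ (p1 → p1)) ∧ (p1 ∨ (p3 → p2))) ∨ (p2 ∨ (p2 ∧ p2))) ∧ ((p2 → (p3 ∧ (p3 → p1))) ∧ ¬¬p2)) = 0 → 3 = 5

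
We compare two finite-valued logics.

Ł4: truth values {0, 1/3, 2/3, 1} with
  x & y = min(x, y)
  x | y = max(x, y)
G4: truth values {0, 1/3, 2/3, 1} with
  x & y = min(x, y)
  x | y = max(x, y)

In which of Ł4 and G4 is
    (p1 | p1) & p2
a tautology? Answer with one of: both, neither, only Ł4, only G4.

neither

In Ł4: at p1 = 0, p2 = 0 the value is 0 — not a tautology.
In G4: at p1 = 0, p2 = 0 the value is 0 — not a tautology.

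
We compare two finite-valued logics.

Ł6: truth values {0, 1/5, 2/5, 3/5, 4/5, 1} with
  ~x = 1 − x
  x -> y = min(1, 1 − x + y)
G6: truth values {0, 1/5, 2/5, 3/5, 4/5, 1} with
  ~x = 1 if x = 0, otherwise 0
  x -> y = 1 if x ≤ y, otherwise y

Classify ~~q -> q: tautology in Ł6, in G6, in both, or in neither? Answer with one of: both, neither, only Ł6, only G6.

In Ł6: every assignment gives 1 — tautology.
In G6: at q = 1/5 the value is 1/5 — not a tautology.

only Ł6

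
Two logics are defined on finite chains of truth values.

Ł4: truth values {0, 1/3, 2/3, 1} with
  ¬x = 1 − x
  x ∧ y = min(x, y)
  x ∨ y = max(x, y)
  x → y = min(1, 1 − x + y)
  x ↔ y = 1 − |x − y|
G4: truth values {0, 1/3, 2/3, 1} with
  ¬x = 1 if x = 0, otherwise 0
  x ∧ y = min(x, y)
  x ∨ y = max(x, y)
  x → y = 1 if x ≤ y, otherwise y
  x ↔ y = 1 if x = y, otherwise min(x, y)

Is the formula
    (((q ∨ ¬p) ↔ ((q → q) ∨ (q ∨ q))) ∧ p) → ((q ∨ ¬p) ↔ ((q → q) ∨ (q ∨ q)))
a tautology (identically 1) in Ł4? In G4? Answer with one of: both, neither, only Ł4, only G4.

In Ł4: every assignment gives 1 — tautology.
In G4: every assignment gives 1 — tautology.

both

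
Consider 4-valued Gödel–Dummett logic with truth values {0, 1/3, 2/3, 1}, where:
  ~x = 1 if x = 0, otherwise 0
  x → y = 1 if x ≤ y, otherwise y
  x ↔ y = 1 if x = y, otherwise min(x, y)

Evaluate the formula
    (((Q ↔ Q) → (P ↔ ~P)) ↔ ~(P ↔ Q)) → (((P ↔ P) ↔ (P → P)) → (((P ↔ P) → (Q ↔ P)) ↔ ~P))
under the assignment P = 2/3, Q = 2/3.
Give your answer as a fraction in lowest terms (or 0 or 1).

Q ↔ Q = 2/3 ↔ 2/3 = 1
~P = ~2/3 = 0
P ↔ ~P = 2/3 ↔ 0 = 0
(Q ↔ Q) → (P ↔ ~P) = 1 → 0 = 0
P ↔ Q = 2/3 ↔ 2/3 = 1
~(P ↔ Q) = ~1 = 0
((Q ↔ Q) → (P ↔ ~P)) ↔ ~(P ↔ Q) = 0 ↔ 0 = 1
P ↔ P = 2/3 ↔ 2/3 = 1
P → P = 2/3 → 2/3 = 1
(P ↔ P) ↔ (P → P) = 1 ↔ 1 = 1
P ↔ P = 2/3 ↔ 2/3 = 1
Q ↔ P = 2/3 ↔ 2/3 = 1
(P ↔ P) → (Q ↔ P) = 1 → 1 = 1
~P = ~2/3 = 0
((P ↔ P) → (Q ↔ P)) ↔ ~P = 1 ↔ 0 = 0
((P ↔ P) ↔ (P → P)) → (((P ↔ P) → (Q ↔ P)) ↔ ~P) = 1 → 0 = 0
(((Q ↔ Q) → (P ↔ ~P)) ↔ ~(P ↔ Q)) → (((P ↔ P) ↔ (P → P)) → (((P ↔ P) → (Q ↔ P)) ↔ ~P)) = 1 → 0 = 0

0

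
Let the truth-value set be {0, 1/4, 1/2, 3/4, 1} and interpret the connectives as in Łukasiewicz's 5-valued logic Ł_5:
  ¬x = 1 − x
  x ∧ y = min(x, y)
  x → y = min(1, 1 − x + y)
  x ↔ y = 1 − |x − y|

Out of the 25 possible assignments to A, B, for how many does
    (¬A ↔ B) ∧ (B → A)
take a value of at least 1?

3

value 1: 3 assignments (counts)
value 3/4: 6 assignments
value 1/2: 7 assignments
value 1/4: 6 assignments
value 0: 3 assignments
So 3 of the 25 assignments meet the threshold.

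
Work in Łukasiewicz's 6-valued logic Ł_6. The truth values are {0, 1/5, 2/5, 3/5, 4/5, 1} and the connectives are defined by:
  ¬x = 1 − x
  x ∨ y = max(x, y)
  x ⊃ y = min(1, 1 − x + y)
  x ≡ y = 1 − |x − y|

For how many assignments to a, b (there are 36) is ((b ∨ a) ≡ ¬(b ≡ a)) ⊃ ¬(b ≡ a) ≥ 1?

11

value 1: 11 assignments (counts)
value 4/5: 9 assignments
value 3/5: 7 assignments
value 2/5: 5 assignments
value 1/5: 3 assignments
value 0: 1 assignment
So 11 of the 36 assignments meet the threshold.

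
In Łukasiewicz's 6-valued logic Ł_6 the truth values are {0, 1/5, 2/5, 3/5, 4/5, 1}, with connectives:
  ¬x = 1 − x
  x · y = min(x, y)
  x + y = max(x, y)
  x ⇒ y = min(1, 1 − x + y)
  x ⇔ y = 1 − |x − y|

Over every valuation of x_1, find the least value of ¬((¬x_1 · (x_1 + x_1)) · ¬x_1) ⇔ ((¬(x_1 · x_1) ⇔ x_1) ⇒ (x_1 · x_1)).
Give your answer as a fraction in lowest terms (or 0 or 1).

4/5

Take x_1 = 3/5:
¬x_1 = ¬3/5 = 2/5
x_1 + x_1 = 3/5 + 3/5 = 3/5
¬x_1 · (x_1 + x_1) = 2/5 · 3/5 = 2/5
¬x_1 = ¬3/5 = 2/5
(¬x_1 · (x_1 + x_1)) · ¬x_1 = 2/5 · 2/5 = 2/5
¬((¬x_1 · (x_1 + x_1)) · ¬x_1) = ¬2/5 = 3/5
x_1 · x_1 = 3/5 · 3/5 = 3/5
¬(x_1 · x_1) = ¬3/5 = 2/5
¬(x_1 · x_1) ⇔ x_1 = 2/5 ⇔ 3/5 = 4/5
x_1 · x_1 = 3/5 · 3/5 = 3/5
(¬(x_1 · x_1) ⇔ x_1) ⇒ (x_1 · x_1) = 4/5 ⇒ 3/5 = 4/5
¬((¬x_1 · (x_1 + x_1)) · ¬x_1) ⇔ ((¬(x_1 · x_1) ⇔ x_1) ⇒ (x_1 · x_1)) = 3/5 ⇔ 4/5 = 4/5
No assignment yields a value below 4/5, so this is the minimum.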